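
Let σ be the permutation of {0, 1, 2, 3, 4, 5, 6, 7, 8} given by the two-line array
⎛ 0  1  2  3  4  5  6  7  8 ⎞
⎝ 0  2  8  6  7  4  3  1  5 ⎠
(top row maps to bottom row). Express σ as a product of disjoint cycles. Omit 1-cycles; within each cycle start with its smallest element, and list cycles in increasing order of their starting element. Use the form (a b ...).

Start at 1 and follow images: 1 → 2 → 8 → 5 → 4 → 7 → 1, giving the cycle (1 2 8 5 4 7).
Continuing from each remaining unvisited element yields (1 2 8 5 4 7)(3 6).

(1 2 8 5 4 7)(3 6)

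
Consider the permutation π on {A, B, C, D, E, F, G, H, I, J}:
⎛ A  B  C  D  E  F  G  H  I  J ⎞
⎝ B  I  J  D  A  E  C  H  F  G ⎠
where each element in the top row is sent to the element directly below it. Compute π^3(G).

Tracing G → C → … returns to G after 3 steps, so G lies in a 3-cycle (C, J, G).
Since the cycle has length 3, π^3 acts on it the same as π^0 (3 mod 3 = 0).
So π^3(G) = G.

G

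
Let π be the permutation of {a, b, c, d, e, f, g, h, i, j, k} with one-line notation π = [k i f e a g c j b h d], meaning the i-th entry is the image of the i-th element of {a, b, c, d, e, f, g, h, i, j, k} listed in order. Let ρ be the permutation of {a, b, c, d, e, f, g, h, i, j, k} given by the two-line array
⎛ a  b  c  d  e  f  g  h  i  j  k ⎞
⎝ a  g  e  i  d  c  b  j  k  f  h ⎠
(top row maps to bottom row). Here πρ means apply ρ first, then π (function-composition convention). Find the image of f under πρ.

(πρ)(f) = π(ρ(f)). ρ(f) = c, then π(c) = f. So (πρ)(f) = f.

f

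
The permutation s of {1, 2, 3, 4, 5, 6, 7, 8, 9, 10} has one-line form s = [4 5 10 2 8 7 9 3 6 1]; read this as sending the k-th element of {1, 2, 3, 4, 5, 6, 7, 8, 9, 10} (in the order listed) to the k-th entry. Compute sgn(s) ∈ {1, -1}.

In disjoint-cycle form the cycle lengths are 7, 3.
A cycle is odd iff its length is even; s has 0 even-length cycles, so sgn(s) = (−1)^0 and s is even.

1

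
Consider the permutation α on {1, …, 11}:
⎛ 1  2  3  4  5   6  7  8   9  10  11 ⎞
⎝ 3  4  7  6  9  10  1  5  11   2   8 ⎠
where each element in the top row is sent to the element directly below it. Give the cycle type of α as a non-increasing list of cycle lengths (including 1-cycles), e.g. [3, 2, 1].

The disjoint cycles are (1, 3, 7)(2, 4, 6, 10)(5, 9, 11, 8), with lengths 4, 4, 3 in non-increasing order.

[4, 4, 3]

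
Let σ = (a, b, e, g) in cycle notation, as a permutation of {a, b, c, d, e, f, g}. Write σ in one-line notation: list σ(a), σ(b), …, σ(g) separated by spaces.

Reading each image from the cycles: a→b, b→e, c→c, d→d, e→g, f→f, g→a.
Listing these in domain order gives b e c d g f a.

b e c d g f a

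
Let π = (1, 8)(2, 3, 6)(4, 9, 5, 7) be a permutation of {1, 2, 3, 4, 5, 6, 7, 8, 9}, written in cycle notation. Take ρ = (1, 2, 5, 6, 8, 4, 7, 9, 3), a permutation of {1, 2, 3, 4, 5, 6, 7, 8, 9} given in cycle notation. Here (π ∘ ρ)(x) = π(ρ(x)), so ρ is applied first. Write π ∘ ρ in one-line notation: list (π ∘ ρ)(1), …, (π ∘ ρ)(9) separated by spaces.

For each element, apply ρ then π: 1 → 2 → 3; 2 → 5 → 7; 3 → 1 → 8; 4 → 7 → 4; 5 → 6 → 2; 6 → 8 → 1; 7 → 9 → 5; 8 → 4 → 9; 9 → 3 → 6.
Collecting the images, π ∘ ρ = [3 7 8 4 2 1 5 9 6].

3 7 8 4 2 1 5 9 6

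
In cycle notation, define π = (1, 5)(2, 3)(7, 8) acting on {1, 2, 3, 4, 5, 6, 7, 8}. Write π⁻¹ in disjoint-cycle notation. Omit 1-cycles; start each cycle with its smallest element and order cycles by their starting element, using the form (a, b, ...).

(1, 5)(2, 3)(7, 8)

The inverse reverses each cycle.
After reversing and putting each cycle's least element first, π⁻¹ = (1, 5)(2, 3)(7, 8).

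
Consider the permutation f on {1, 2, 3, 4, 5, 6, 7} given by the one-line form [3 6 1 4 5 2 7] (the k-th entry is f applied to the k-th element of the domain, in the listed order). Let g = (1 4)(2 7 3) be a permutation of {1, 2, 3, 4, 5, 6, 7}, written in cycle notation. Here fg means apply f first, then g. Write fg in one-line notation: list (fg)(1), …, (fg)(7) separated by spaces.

2 6 4 1 5 7 3

Chase each element through f then g: 1 → 3 → 2; 2 → 6 → 6; 3 → 1 → 4; 4 → 4 → 1; 5 → 5 → 5; 6 → 2 → 7; 7 → 7 → 3.
So fg in one-line form is 2 6 4 1 5 7 3.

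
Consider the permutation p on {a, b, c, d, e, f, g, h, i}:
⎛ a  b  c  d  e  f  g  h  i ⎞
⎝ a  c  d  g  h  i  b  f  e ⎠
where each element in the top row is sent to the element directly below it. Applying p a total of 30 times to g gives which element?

c

Tracing g → b → … returns to g after 4 steps, so g lies in a 4-cycle (b, c, d, g).
On a 4-cycle, p^4 is the identity, so p^30 = p^2 there (30 ≡ 2 mod 4).
Stepping 2 places around the cycle: g → b → c.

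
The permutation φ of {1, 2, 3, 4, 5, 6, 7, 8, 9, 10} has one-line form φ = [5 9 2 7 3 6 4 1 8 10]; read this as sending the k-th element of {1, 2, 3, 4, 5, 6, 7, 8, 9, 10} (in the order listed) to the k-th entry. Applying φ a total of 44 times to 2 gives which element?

8

Tracing 2 → 9 → … returns to 2 after 6 steps, so 2 lies in a 6-cycle (1, 5, 3, 2, 9, 8).
Since the cycle has length 6, φ^44 acts on it the same as φ^2 (44 mod 6 = 2).
Stepping 2 places around the cycle: 2 → 9 → 8.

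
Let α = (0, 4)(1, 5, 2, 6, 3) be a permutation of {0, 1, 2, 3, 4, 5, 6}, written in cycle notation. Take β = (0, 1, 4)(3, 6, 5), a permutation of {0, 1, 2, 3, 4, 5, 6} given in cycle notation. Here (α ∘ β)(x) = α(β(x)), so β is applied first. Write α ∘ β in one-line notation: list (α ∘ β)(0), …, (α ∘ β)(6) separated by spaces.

5 0 6 3 4 1 2

Chase each element through β then α: 0 → 1 → 5; 1 → 4 → 0; 2 → 2 → 6; 3 → 6 → 3; 4 → 0 → 4; 5 → 3 → 1; 6 → 5 → 2.
So α ∘ β in one-line form is 5 0 6 3 4 1 2.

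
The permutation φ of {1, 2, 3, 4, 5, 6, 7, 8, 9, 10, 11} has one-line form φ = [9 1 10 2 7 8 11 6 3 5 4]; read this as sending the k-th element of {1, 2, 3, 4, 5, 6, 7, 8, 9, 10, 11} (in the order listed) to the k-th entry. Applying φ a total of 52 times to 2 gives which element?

11

Tracing 2 → 1 → … returns to 2 after 9 steps, so 2 lies in a 9-cycle (1, 9, 3, 10, 5, 7, 11, 4, 2).
Since the cycle has length 9, φ^52 acts on it the same as φ^7 (52 mod 9 = 7).
Advancing 7 steps from 2: 2 → 1 → 9 → 3 → 10 → 5 → 7 → 11.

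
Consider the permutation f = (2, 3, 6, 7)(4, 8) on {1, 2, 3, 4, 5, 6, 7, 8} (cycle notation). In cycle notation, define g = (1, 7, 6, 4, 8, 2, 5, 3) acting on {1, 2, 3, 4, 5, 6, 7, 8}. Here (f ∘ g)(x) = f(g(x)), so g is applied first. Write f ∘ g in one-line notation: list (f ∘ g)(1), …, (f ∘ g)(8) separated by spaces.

(f ∘ g)(x) = f(g(x)). Computing each image: f(g(1)) = f(7) = 2, f(g(2)) = f(5) = 5, f(g(3)) = f(1) = 1, f(g(4)) = f(8) = 4, f(g(5)) = f(3) = 6, f(g(6)) = f(4) = 8, f(g(7)) = f(6) = 7, f(g(8)) = f(2) = 3.
Hence f ∘ g = [2 5 1 4 6 8 7 3].

2 5 1 4 6 8 7 3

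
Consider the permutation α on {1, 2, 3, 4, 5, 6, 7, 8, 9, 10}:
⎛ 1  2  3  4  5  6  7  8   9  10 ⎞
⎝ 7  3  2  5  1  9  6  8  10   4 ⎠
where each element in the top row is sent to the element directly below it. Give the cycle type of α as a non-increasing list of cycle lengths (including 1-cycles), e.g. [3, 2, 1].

[7, 2, 1]

The disjoint cycles are (1 7 6 9 10 4 5)(2 3)(8), with lengths 7, 2, 1 in non-increasing order.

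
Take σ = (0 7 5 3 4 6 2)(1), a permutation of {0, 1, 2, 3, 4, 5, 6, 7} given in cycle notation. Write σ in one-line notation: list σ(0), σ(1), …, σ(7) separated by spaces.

7 1 0 4 6 3 2 5

Each element maps to the next entry in its cycle (wrapping to the front): 0→7, 1→1, 2→0, 3→4, 4→6, 5→3, 6→2, 7→5.
So the one-line form is 7 1 0 4 6 3 2 5.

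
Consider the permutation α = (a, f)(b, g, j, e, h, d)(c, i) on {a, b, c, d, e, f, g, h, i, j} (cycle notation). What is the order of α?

The cycle type of α is (6, 2, 2).
The order is lcm(6, 2, 2) = 6.

6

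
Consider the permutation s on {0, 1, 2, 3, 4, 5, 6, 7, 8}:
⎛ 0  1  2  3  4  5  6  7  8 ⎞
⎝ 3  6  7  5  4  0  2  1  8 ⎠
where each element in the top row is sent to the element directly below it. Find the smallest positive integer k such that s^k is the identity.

12

Writing s as disjoint cycles, the cycle lengths are 4, 3, 1, 1.
The order is lcm(4, 3) = 12.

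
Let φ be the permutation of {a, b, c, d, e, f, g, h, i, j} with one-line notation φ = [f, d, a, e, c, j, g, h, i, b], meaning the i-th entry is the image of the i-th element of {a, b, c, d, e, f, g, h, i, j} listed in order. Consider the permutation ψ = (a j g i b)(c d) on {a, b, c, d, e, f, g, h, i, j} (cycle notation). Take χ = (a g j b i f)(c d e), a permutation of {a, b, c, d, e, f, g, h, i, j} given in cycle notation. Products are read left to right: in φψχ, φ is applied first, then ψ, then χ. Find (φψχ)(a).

a

Chase a: φ(a) = f; ψ(f) = f; χ(f) = a. Hence (φψχ)(a) = a.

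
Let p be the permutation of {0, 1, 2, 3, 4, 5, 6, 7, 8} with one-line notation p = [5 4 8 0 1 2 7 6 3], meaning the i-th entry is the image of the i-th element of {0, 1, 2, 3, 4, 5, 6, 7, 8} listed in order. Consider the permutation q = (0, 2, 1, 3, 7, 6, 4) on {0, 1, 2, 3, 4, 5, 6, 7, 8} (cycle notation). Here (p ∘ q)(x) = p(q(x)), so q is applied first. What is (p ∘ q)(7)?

First apply q: q(7) = 6, then p(6) = 7. Thus (p ∘ q)(7) = 7.

7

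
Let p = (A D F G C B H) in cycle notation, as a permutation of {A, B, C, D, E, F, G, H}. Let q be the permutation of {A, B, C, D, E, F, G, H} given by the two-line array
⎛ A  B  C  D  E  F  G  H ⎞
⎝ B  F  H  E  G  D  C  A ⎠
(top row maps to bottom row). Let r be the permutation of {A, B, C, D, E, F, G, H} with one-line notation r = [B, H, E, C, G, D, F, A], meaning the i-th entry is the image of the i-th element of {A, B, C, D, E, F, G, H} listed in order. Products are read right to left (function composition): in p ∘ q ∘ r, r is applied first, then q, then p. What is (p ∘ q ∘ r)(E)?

B

Chase E: r(E) = G; q(G) = C; p(C) = B. Hence (p ∘ q ∘ r)(E) = B.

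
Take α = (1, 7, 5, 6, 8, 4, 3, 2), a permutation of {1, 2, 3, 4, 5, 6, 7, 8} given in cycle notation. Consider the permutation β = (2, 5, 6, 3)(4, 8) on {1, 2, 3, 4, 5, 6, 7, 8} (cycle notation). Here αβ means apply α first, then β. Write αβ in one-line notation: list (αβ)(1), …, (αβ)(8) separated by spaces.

(αβ)(x) = β(α(x)). Computing each image: β(α(1)) = β(7) = 7, β(α(2)) = β(1) = 1, β(α(3)) = β(2) = 5, β(α(4)) = β(3) = 2, β(α(5)) = β(6) = 3, β(α(6)) = β(8) = 4, β(α(7)) = β(5) = 6, β(α(8)) = β(4) = 8.
Hence αβ = [7 1 5 2 3 4 6 8].

7 1 5 2 3 4 6 8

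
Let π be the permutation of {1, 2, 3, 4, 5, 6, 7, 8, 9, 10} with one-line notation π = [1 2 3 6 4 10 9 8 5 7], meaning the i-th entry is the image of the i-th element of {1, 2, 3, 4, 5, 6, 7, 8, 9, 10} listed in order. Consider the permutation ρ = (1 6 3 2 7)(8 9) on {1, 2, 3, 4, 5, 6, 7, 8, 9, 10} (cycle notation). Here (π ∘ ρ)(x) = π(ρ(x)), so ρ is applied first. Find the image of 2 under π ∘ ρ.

(π ∘ ρ)(2) = π(ρ(2)). ρ(2) = 7, then π(7) = 9. So (π ∘ ρ)(2) = 9.

9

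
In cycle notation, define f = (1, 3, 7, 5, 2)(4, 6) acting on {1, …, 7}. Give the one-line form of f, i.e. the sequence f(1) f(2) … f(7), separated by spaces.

3 1 7 6 2 4 5

Each element maps to the next entry in its cycle (wrapping to the front): 1→3, 2→1, 3→7, 4→6, 5→2, 6→4, 7→5.
Listing these in domain order gives 3 1 7 6 2 4 5.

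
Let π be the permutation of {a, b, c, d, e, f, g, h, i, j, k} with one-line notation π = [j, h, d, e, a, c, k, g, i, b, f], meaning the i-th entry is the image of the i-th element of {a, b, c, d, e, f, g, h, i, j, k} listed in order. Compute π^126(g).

Tracing g → k → … returns to g after 10 steps, so g lies in a 10-cycle (a j b h g k f c d e).
Powers repeat with period 10 on this cycle, and 126 mod 10 = 6, so π^126(g) = π^6(g).
Stepping 6 places around the cycle: g → k → f → c → d → e → a.

a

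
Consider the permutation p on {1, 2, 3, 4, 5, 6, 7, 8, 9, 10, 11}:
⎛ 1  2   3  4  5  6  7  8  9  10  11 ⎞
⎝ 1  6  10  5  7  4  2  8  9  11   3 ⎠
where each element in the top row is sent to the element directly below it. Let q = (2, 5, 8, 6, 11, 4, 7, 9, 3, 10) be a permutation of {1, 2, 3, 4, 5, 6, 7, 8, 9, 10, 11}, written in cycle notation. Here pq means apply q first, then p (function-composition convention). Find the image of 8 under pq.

(pq)(8) = p(q(8)). q(8) = 6, then p(6) = 4. So (pq)(8) = 4.

4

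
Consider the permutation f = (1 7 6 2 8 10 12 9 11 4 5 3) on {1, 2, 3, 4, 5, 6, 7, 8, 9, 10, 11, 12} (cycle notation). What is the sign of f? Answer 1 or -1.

-1

The cycle lengths are 12.
A cycle is odd iff its length is even; f has 1 even-length cycle, so sgn(f) = (−1)^1 and f is odd.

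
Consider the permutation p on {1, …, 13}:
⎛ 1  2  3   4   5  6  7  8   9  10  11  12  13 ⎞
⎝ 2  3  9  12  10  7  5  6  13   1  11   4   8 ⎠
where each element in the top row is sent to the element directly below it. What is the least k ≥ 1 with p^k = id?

10

Decomposing into disjoint cycles gives cycle lengths 10, 2, 1.
The order of p is the least common multiple of its cycle lengths: lcm(10, 2) = 10.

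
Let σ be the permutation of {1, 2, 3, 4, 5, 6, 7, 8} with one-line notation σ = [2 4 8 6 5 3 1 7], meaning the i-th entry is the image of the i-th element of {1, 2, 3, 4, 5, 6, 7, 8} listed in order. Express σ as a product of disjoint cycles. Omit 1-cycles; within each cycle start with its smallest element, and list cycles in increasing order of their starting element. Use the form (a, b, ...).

Iterating σ from 1 gives 1 → 2 → 4 → 6 → 3 → 8 → 7 → 1; that is the 7-cycle (1, 2, 4, 6, 3, 8, 7).
Continuing from each remaining unvisited element yields (1, 2, 4, 6, 3, 8, 7).

(1, 2, 4, 6, 3, 8, 7)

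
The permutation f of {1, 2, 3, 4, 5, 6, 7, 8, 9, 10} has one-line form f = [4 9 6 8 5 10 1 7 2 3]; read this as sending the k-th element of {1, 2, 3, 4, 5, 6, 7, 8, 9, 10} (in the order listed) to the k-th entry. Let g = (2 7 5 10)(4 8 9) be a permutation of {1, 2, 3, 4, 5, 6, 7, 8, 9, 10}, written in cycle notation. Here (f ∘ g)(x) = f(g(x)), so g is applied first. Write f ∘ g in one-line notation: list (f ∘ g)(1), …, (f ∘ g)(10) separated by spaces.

(f ∘ g)(x) = f(g(x)). Computing each image: f(g(1)) = f(1) = 4, f(g(2)) = f(7) = 1, f(g(3)) = f(3) = 6, f(g(4)) = f(8) = 7, f(g(5)) = f(10) = 3, f(g(6)) = f(6) = 10, f(g(7)) = f(5) = 5, f(g(8)) = f(9) = 2, f(g(9)) = f(4) = 8, f(g(10)) = f(2) = 9.
Hence f ∘ g = [4 1 6 7 3 10 5 2 8 9].

4 1 6 7 3 10 5 2 8 9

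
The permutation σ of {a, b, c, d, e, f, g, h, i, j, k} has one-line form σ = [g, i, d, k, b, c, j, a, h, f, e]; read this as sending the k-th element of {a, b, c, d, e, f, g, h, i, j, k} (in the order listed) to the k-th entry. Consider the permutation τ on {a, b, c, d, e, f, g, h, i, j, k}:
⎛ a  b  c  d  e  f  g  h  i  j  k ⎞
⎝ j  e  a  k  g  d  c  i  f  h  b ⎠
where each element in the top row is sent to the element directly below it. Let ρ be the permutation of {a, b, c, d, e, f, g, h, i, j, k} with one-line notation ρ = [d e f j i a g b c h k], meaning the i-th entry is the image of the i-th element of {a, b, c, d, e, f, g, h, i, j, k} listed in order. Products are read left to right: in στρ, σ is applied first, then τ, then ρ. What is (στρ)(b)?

a

Apply the permutations in order: σ(b) = i, then τ(i) = f, then ρ(f) = a. So (στρ)(b) = a.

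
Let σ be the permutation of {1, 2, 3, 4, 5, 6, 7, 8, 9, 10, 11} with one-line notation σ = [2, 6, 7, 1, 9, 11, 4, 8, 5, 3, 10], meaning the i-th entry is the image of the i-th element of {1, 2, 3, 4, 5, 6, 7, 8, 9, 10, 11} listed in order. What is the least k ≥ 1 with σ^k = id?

8

The disjoint-cycle form of σ has cycle lengths 8, 2, 1.
Since disjoint cycles commute, ord(σ) = lcm(8, 2) = 8.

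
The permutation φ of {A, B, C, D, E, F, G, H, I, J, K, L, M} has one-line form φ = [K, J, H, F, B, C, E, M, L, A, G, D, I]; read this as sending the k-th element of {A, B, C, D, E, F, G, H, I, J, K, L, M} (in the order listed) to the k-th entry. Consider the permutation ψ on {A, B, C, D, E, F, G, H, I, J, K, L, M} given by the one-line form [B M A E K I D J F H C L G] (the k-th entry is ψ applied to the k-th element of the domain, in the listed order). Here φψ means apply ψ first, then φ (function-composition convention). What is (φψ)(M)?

ψ(M) = G, then φ(G) = E; composing gives (φψ)(M) = E.

E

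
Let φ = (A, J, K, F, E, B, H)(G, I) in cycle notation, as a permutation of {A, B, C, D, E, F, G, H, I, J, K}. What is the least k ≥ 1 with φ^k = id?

14

The cycle type of φ is (7, 2, 1, 1).
The order of φ is the least common multiple of its cycle lengths: lcm(7, 2) = 14.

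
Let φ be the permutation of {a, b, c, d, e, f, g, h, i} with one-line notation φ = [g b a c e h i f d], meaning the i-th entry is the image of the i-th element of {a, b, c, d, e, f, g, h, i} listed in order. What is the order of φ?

10

Writing φ as disjoint cycles, the cycle lengths are 5, 2, 1, 1.
Since disjoint cycles commute, ord(φ) = lcm(5, 2) = 10.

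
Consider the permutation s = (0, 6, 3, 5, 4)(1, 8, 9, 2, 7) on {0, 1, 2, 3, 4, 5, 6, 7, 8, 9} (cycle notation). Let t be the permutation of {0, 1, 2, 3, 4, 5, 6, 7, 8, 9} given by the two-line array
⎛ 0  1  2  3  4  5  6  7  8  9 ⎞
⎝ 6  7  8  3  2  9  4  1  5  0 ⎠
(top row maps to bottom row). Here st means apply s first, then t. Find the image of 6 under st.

s(6) = 3, then t(3) = 3; composing gives (st)(6) = 3.

3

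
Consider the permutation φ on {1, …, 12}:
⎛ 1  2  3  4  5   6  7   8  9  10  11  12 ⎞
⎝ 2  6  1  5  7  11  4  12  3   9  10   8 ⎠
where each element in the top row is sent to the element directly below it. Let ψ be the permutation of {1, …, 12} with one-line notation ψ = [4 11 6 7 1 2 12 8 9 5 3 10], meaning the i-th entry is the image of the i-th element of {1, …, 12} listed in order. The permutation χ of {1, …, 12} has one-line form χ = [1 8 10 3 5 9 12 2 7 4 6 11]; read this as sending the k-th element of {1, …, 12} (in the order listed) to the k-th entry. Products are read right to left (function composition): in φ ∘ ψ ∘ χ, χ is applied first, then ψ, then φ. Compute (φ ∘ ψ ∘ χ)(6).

Apply the permutations in order: χ(6) = 9, then ψ(9) = 9, then φ(9) = 3. So (φ ∘ ψ ∘ χ)(6) = 3.

3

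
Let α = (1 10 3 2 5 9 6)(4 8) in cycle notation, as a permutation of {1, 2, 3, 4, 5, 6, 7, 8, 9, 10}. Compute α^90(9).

9 lies in the 7-cycle (1 10 3 2 5 9 6).
Powers repeat with period 7 on this cycle, and 90 mod 7 = 6, so α^90(9) = α^6(9).
Advancing 6 steps from 9: 9 → 6 → 1 → 10 → 3 → 2 → 5.

5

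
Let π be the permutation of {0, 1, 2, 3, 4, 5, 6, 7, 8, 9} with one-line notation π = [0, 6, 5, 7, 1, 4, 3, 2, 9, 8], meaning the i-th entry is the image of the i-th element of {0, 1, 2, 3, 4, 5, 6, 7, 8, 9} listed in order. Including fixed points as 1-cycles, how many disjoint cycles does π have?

3

The cycle decomposition is (0)(1, 6, 3, 7, 2, 5, 4)(8, 9), which has 3 cycles (counting 1-cycles).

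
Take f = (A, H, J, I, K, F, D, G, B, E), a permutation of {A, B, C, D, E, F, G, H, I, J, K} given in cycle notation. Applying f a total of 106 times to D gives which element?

J

D lies in the 10-cycle (A, H, J, I, K, F, D, G, B, E).
On a 10-cycle, f^10 is the identity, so f^106 = f^6 there (106 ≡ 6 mod 10).
Advancing 6 steps from D: D → G → B → E → A → H → J.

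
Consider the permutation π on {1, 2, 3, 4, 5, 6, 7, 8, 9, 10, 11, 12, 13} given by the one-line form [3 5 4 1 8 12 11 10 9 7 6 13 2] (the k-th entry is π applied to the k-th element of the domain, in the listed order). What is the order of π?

9

The disjoint-cycle form of π has cycle lengths 9, 3, 1.
Since disjoint cycles commute, ord(π) = lcm(9, 3) = 9.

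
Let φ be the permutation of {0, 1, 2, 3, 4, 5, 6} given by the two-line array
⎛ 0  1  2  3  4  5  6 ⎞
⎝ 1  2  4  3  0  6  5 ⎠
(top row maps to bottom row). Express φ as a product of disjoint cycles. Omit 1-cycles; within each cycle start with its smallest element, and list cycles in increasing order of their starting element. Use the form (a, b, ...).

Start at 0 and follow images: 0 → 1 → 2 → 4 → 0, giving the cycle (0, 1, 2, 4).
Continuing from each remaining unvisited element yields (0, 1, 2, 4)(5, 6).

(0, 1, 2, 4)(5, 6)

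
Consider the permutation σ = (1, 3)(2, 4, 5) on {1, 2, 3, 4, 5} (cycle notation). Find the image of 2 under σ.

4

In the cycle (2, 4, 5), 2 is followed by 4, so σ(2) = 4.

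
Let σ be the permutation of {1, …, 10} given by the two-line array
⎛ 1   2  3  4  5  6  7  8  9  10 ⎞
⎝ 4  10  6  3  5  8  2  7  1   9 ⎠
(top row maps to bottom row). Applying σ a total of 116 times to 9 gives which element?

10

Tracing 9 → 1 → … returns to 9 after 9 steps, so 9 lies in a 9-cycle (1, 4, 3, 6, 8, 7, 2, 10, 9).
Powers repeat with period 9 on this cycle, and 116 mod 9 = 8, so σ^116(9) = σ^8(9).
Advancing 8 steps from 9: 9 → 1 → 4 → 3 → 6 → 8 → 7 → 2 → 10.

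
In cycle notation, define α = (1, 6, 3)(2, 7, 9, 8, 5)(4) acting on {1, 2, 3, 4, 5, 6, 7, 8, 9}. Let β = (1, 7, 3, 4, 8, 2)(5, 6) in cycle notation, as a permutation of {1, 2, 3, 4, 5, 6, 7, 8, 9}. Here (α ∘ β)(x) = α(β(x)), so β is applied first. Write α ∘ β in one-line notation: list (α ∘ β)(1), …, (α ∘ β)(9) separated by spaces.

(α ∘ β)(x) = α(β(x)). Computing each image: α(β(1)) = α(7) = 9, α(β(2)) = α(1) = 6, α(β(3)) = α(4) = 4, α(β(4)) = α(8) = 5, α(β(5)) = α(6) = 3, α(β(6)) = α(5) = 2, α(β(7)) = α(3) = 1, α(β(8)) = α(2) = 7, α(β(9)) = α(9) = 8.
Hence α ∘ β = [9 6 4 5 3 2 1 7 8].

9 6 4 5 3 2 1 7 8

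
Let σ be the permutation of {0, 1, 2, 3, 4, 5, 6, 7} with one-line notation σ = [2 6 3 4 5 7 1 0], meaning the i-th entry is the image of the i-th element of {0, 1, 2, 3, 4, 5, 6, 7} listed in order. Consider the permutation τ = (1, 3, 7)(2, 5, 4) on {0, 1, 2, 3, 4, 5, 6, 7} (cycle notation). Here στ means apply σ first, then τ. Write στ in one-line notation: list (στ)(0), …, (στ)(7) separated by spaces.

5 6 7 2 4 1 3 0

Chase each element through σ then τ: 0 → 2 → 5; 1 → 6 → 6; 2 → 3 → 7; 3 → 4 → 2; 4 → 5 → 4; 5 → 7 → 1; 6 → 1 → 3; 7 → 0 → 0.
Collecting the images, στ = [5 6 7 2 4 1 3 0].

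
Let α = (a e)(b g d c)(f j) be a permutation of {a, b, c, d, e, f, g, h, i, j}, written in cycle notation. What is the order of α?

4

The disjoint cycles have lengths 4, 2, 2, 1, 1.
The order is lcm(4, 2, 2) = 4.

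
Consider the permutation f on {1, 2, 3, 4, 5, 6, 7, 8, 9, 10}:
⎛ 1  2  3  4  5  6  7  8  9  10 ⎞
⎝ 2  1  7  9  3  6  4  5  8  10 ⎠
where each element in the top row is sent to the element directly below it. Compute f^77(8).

9

Tracing 8 → 5 → … returns to 8 after 6 steps, so 8 lies in a 6-cycle (3, 7, 4, 9, 8, 5).
Since the cycle has length 6, f^77 acts on it the same as f^5 (77 mod 6 = 5).
Advancing 5 steps from 8: 8 → 5 → 3 → 7 → 4 → 9.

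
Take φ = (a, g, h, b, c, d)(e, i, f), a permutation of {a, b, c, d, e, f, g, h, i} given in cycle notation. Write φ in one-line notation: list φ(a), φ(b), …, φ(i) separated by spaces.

g c d a i e h b f

Reading each image from the cycles: a↦g, b↦c, c↦d, d↦a, e↦i, f↦e, g↦h, h↦b, i↦f.
So the one-line form is g c d a i e h b f.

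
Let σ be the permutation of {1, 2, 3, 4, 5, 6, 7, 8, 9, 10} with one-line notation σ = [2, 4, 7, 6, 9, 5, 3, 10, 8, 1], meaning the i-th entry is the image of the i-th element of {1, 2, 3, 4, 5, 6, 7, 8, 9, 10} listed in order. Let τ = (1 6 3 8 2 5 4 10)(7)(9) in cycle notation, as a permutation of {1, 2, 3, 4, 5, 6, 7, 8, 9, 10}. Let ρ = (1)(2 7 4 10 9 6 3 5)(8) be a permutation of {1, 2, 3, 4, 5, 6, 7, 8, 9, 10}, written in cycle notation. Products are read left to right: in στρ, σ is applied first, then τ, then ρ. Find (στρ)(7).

8

Apply the permutations in order: σ(7) = 3, then τ(3) = 8, then ρ(8) = 8. So (στρ)(7) = 8.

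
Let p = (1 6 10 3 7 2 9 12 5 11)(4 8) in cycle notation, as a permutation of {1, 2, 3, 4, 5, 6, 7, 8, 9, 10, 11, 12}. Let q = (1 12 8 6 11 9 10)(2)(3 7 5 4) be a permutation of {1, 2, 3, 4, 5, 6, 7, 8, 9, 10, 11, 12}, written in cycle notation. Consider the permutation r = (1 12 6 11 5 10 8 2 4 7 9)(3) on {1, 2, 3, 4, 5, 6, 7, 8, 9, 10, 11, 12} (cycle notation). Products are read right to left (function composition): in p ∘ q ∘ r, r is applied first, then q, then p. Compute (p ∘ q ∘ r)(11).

8

Apply the permutations in order: r(11) = 5, then q(5) = 4, then p(4) = 8. So (p ∘ q ∘ r)(11) = 8.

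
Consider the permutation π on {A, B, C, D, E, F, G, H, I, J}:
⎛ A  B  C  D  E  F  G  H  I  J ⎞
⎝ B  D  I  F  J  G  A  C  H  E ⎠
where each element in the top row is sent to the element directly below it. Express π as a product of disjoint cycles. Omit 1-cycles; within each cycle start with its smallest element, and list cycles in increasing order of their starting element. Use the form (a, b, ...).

Start at A and follow images: A → B → D → F → G → A, giving the cycle (A, B, D, F, G).
Continuing from each remaining unvisited element yields (A, B, D, F, G)(C, I, H)(E, J).

(A, B, D, F, G)(C, I, H)(E, J)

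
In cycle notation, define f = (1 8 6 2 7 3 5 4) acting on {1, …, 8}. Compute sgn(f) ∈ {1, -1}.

The cycle lengths are 8.
A cycle is odd iff its length is even; f has 1 even-length cycle, so sgn(f) = (−1)^1 and f is odd.

-1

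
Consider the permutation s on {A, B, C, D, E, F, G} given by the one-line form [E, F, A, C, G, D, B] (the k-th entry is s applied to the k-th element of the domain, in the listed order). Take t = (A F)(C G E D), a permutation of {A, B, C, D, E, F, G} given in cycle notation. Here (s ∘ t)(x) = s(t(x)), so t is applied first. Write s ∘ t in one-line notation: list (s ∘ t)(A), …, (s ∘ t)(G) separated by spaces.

D F B A C E G

Chase each element through t then s: A → F → D; B → B → F; C → G → B; D → C → A; E → D → C; F → A → E; G → E → G.
So s ∘ t in one-line form is D F B A C E G.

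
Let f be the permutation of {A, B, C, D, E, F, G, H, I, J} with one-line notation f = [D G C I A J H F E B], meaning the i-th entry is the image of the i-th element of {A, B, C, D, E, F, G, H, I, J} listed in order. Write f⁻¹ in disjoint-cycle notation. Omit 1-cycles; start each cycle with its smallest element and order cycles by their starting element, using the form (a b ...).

First write f in disjoint cycles: (A D I E)(B G H F J).
Reversing each cycle (and rotating so the smallest element leads) gives f⁻¹ = (A E I D)(B J F H G).

(A E I D)(B J F H G)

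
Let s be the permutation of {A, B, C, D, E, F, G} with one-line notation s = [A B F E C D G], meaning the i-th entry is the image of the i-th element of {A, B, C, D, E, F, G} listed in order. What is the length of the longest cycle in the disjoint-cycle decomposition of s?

4

Decomposing into disjoint cycles gives (C, F, D, E); the longest has length 4.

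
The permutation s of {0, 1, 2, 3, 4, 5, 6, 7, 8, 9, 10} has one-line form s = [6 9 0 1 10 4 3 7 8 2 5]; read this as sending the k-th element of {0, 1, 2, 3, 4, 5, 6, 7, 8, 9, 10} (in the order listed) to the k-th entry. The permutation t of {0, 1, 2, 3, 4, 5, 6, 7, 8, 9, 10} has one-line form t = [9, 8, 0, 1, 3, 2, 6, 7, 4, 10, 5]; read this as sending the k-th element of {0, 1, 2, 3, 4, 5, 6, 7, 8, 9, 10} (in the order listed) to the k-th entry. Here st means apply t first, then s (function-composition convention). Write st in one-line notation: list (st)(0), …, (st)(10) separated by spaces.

2 8 6 9 1 0 3 7 10 5 4

(st)(x) = s(t(x)). Computing each image: s(t(0)) = s(9) = 2, s(t(1)) = s(8) = 8, s(t(2)) = s(0) = 6, s(t(3)) = s(1) = 9, s(t(4)) = s(3) = 1, s(t(5)) = s(2) = 0, s(t(6)) = s(6) = 3, s(t(7)) = s(7) = 7, s(t(8)) = s(4) = 10, s(t(9)) = s(10) = 5, s(t(10)) = s(5) = 4.
Hence st = [2 8 6 9 1 0 3 7 10 5 4].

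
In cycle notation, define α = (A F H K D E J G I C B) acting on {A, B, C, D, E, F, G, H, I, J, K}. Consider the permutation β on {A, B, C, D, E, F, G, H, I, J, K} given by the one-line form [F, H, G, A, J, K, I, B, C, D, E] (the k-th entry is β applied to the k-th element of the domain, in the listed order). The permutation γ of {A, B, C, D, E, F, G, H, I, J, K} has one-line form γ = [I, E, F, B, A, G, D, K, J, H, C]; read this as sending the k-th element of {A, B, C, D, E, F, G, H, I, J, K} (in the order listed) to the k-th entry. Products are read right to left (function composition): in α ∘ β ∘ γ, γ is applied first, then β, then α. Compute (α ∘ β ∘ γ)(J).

(α ∘ β ∘ γ)(J) = α(β(γ(J))). γ(J) = H, then β(H) = B, then α(B) = A, so the result is A.

A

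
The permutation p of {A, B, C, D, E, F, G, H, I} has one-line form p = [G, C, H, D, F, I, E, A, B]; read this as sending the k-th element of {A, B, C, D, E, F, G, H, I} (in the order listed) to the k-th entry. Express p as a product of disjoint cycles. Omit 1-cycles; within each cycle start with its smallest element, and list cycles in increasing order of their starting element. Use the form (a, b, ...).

Start at A and follow images: A → G → E → F → I → B → C → H → A, giving the cycle (A, G, E, F, I, B, C, H).
Repeating from the next unused element and collecting all non-trivial cycles gives (A, G, E, F, I, B, C, H).

(A, G, E, F, I, B, C, H)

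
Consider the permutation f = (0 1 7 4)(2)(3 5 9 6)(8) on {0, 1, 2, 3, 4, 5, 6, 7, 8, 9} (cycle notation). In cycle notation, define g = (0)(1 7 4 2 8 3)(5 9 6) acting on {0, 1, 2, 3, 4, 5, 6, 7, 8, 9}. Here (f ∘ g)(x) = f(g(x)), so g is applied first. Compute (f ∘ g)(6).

(f ∘ g)(6) = f(g(6)). g(6) = 5, then f(5) = 9. So (f ∘ g)(6) = 9.

9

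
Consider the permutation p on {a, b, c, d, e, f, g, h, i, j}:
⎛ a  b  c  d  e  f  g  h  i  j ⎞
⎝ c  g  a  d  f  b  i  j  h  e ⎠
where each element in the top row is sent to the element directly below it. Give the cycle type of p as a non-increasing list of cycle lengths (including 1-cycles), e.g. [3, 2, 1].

The disjoint cycles are (a c)(b g i h j e f)(d), with lengths 7, 2, 1 in non-increasing order.

[7, 2, 1]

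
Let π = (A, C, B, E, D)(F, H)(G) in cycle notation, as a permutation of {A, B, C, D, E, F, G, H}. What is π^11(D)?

D lies in the 5-cycle (A, C, B, E, D).
Since the cycle has length 5, π^11 acts on it the same as π^1 (11 mod 5 = 1).
Advancing 1 step from D: D → A.

A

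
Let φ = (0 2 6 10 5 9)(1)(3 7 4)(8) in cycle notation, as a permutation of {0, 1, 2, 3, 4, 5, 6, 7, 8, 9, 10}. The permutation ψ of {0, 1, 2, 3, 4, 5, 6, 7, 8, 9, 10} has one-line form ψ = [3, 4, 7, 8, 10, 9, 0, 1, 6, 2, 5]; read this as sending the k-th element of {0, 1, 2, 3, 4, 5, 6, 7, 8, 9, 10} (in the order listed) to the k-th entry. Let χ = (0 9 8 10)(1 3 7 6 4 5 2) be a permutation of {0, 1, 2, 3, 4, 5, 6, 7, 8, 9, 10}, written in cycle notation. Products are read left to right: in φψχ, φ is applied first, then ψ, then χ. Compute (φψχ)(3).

3

Chase 3: φ(3) = 7; ψ(7) = 1; χ(1) = 3. Hence (φψχ)(3) = 3.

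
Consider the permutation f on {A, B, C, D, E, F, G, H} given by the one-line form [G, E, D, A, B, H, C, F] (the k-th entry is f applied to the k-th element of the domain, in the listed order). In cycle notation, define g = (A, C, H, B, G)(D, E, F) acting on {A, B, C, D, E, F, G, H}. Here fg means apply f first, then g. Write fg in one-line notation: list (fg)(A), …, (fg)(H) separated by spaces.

(fg)(x) = g(f(x)). Computing each image: g(f(A)) = g(G) = A, g(f(B)) = g(E) = F, g(f(C)) = g(D) = E, g(f(D)) = g(A) = C, g(f(E)) = g(B) = G, g(f(F)) = g(H) = B, g(f(G)) = g(C) = H, g(f(H)) = g(F) = D.
Hence fg = [A F E C G B H D].

A F E C G B H D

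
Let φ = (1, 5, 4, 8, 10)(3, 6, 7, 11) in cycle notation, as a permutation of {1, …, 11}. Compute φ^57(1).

1 lies in the 5-cycle (1, 5, 4, 8, 10).
Since the cycle has length 5, φ^57 acts on it the same as φ^2 (57 mod 5 = 2).
Stepping 2 places around the cycle: 1 → 5 → 4.

4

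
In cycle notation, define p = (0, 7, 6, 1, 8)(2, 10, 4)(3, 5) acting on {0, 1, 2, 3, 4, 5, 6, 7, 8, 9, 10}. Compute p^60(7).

7

7 lies in the 5-cycle (0, 7, 6, 1, 8).
On a 5-cycle, p^5 is the identity, so p^60 = p^0 there (60 ≡ 0 mod 5).
So p^60(7) = 7.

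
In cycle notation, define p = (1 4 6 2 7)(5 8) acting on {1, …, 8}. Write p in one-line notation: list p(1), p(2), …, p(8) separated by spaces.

4 7 3 6 8 2 1 5

Reading each image from the cycles: 1↦4, 2↦7, 3↦3, 4↦6, 5↦8, 6↦2, 7↦1, 8↦5.
Listing these in domain order gives 4 7 3 6 8 2 1 5.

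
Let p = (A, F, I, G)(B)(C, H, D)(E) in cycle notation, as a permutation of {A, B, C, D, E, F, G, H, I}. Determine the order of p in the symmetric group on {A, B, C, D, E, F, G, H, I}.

12

The disjoint cycles have lengths 4, 3, 1, 1.
The order is lcm(4, 3) = 12.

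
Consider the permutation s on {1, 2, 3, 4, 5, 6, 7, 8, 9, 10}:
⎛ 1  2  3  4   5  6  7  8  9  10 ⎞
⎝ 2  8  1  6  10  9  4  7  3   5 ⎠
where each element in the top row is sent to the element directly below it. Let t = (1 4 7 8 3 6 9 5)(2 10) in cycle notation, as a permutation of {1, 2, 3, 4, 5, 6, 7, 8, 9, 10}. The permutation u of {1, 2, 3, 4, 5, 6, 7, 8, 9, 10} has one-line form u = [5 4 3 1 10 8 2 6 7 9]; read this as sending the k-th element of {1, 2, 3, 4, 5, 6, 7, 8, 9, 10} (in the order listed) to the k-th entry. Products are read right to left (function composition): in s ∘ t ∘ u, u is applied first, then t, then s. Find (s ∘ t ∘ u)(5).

(s ∘ t ∘ u)(5) = s(t(u(5))). u(5) = 10, then t(10) = 2, then s(2) = 8, so the result is 8.

8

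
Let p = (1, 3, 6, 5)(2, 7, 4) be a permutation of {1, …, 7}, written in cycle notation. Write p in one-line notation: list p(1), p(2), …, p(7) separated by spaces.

3 7 6 2 1 5 4

Each element maps to the next entry in its cycle (wrapping to the front): 1↦3, 2↦7, 3↦6, 4↦2, 5↦1, 6↦5, 7↦4.
Listing these in domain order gives 3 7 6 2 1 5 4.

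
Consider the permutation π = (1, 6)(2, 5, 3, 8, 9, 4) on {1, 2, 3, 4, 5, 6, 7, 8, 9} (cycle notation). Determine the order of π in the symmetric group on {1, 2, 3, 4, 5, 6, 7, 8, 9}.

6

The disjoint cycles have lengths 6, 2, 1.
The order of π is the least common multiple of its cycle lengths: lcm(6, 2) = 6.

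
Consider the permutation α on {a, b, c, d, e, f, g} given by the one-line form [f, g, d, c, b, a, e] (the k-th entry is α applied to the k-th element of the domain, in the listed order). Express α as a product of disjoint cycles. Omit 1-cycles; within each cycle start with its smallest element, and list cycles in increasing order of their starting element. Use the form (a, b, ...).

(a, f)(b, g, e)(c, d)

From a: a → f → a, closing the cycle (a, f).
Repeating from the next unused element and collecting all non-trivial cycles gives (a, f)(b, g, e)(c, d).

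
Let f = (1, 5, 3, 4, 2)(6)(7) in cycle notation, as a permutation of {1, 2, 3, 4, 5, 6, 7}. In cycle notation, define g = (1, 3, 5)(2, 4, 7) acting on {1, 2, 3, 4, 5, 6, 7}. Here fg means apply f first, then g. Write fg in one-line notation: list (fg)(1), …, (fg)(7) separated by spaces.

(fg)(x) = g(f(x)). Computing each image: g(f(1)) = g(5) = 1, g(f(2)) = g(1) = 3, g(f(3)) = g(4) = 7, g(f(4)) = g(2) = 4, g(f(5)) = g(3) = 5, g(f(6)) = g(6) = 6, g(f(7)) = g(7) = 2.
Hence fg = [1 3 7 4 5 6 2].

1 3 7 4 5 6 2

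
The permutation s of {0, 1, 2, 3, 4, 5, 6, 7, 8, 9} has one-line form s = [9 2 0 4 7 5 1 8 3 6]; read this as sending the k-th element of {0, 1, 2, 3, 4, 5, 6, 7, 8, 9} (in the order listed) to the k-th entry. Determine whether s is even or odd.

odd

In disjoint-cycle form the cycle lengths are 5, 4, 1.
A cycle is odd iff its length is even; s has 1 even-length cycle, so sgn(s) = (−1)^1 and s is odd.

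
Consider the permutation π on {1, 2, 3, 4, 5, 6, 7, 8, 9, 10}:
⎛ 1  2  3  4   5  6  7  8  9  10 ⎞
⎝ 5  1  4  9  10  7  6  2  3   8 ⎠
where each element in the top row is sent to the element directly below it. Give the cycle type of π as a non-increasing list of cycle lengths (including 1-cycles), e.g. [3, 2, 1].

The disjoint cycles are (1 5 10 8 2)(3 4 9)(6 7), with lengths 5, 3, 2 in non-increasing order.

[5, 3, 2]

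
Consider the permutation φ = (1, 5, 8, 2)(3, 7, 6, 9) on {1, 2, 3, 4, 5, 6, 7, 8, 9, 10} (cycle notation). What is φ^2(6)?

3

6 lies in the 4-cycle (3, 7, 6, 9).
Advancing 2 steps from 6: 6 → 9 → 3.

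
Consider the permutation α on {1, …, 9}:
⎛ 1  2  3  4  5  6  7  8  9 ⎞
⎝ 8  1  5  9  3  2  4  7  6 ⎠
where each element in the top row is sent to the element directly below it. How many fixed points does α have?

0

No element satisfies α(x) = x, so there are 0 fixed points.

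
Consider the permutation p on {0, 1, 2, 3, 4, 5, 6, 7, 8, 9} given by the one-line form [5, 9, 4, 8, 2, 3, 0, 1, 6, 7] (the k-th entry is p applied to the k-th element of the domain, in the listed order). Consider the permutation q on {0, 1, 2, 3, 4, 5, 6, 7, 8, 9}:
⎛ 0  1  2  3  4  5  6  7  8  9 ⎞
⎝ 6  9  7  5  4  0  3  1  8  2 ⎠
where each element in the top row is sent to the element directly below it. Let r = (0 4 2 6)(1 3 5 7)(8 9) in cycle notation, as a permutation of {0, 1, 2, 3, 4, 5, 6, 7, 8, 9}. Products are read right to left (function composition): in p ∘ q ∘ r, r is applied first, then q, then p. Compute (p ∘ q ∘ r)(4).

Chase 4: r(4) = 2; q(2) = 7; p(7) = 1. Hence (p ∘ q ∘ r)(4) = 1.

1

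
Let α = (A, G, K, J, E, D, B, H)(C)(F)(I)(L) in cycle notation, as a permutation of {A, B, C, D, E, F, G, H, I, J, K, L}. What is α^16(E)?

E lies in the 8-cycle (A, G, K, J, E, D, B, H).
Powers repeat with period 8 on this cycle, and 16 mod 8 = 0, so α^16(E) = α^0(E).
So α^16(E) = E.

E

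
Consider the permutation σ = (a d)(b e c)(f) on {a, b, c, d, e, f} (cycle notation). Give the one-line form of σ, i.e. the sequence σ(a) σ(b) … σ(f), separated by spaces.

d e b a c f

Image by image: a↦d, b↦e, c↦b, d↦a, e↦c, f↦f.
Listing these in domain order gives d e b a c f.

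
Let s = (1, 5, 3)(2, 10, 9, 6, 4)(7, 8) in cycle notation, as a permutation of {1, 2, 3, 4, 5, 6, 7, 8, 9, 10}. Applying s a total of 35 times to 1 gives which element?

1 lies in the 3-cycle (1, 5, 3).
Powers repeat with period 3 on this cycle, and 35 mod 3 = 2, so s^35(1) = s^2(1).
Stepping 2 places around the cycle: 1 → 5 → 3.

3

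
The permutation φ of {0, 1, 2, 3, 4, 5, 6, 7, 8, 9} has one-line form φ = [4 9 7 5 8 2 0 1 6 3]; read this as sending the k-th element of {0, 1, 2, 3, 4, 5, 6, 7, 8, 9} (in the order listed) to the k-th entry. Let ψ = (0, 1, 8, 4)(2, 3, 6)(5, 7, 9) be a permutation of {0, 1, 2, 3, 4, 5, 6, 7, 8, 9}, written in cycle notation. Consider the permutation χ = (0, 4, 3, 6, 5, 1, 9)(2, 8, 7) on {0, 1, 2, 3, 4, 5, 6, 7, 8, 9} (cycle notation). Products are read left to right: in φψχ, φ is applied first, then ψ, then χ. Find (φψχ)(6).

9

Apply the permutations in order: φ(6) = 0, then ψ(0) = 1, then χ(1) = 9. So (φψχ)(6) = 9.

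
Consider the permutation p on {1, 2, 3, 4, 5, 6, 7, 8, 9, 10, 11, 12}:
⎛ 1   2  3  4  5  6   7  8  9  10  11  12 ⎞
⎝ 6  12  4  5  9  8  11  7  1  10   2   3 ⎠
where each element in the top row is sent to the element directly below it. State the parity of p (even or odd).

In disjoint-cycle form the cycle lengths are 11, 1.
A cycle of length ℓ contributes ℓ−1 transpositions, so p is a product of 10 transpositions — even.

even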